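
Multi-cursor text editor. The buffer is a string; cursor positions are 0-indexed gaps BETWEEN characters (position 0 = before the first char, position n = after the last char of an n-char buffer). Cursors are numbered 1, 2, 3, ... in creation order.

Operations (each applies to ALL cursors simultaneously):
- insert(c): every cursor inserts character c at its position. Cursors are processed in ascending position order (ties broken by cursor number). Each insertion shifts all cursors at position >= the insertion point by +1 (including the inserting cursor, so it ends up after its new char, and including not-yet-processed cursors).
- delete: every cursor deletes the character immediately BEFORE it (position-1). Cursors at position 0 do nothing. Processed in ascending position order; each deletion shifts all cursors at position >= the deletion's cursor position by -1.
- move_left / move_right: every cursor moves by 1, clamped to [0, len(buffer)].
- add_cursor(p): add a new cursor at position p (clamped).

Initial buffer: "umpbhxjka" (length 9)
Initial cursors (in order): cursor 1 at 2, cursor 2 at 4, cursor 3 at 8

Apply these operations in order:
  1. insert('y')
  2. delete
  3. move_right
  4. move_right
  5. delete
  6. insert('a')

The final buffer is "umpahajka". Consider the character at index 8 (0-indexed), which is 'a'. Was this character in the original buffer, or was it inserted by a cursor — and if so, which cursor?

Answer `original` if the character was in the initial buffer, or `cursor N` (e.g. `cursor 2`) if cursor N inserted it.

Answer: cursor 3

Derivation:
After op 1 (insert('y')): buffer="umypbyhxjkya" (len 12), cursors c1@3 c2@6 c3@11, authorship ..1..2....3.
After op 2 (delete): buffer="umpbhxjka" (len 9), cursors c1@2 c2@4 c3@8, authorship .........
After op 3 (move_right): buffer="umpbhxjka" (len 9), cursors c1@3 c2@5 c3@9, authorship .........
After op 4 (move_right): buffer="umpbhxjka" (len 9), cursors c1@4 c2@6 c3@9, authorship .........
After op 5 (delete): buffer="umphjk" (len 6), cursors c1@3 c2@4 c3@6, authorship ......
After op 6 (insert('a')): buffer="umpahajka" (len 9), cursors c1@4 c2@6 c3@9, authorship ...1.2..3
Authorship (.=original, N=cursor N): . . . 1 . 2 . . 3
Index 8: author = 3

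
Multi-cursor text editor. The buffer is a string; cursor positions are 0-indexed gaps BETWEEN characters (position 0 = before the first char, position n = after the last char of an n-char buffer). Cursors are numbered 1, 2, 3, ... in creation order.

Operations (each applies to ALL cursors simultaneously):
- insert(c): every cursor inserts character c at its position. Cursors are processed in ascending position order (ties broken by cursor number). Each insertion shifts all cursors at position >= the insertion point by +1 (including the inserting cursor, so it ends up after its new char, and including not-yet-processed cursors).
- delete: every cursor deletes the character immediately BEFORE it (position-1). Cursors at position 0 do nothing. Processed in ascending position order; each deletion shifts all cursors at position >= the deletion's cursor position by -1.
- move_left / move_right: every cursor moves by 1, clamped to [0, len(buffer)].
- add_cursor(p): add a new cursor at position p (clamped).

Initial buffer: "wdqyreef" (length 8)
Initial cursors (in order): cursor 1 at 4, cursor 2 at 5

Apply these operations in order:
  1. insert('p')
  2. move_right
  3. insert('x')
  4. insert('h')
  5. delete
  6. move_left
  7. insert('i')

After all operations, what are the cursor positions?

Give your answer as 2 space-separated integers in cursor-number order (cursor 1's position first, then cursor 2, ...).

After op 1 (insert('p')): buffer="wdqyprpeef" (len 10), cursors c1@5 c2@7, authorship ....1.2...
After op 2 (move_right): buffer="wdqyprpeef" (len 10), cursors c1@6 c2@8, authorship ....1.2...
After op 3 (insert('x')): buffer="wdqyprxpexef" (len 12), cursors c1@7 c2@10, authorship ....1.12.2..
After op 4 (insert('h')): buffer="wdqyprxhpexhef" (len 14), cursors c1@8 c2@12, authorship ....1.112.22..
After op 5 (delete): buffer="wdqyprxpexef" (len 12), cursors c1@7 c2@10, authorship ....1.12.2..
After op 6 (move_left): buffer="wdqyprxpexef" (len 12), cursors c1@6 c2@9, authorship ....1.12.2..
After op 7 (insert('i')): buffer="wdqyprixpeixef" (len 14), cursors c1@7 c2@11, authorship ....1.112.22..

Answer: 7 11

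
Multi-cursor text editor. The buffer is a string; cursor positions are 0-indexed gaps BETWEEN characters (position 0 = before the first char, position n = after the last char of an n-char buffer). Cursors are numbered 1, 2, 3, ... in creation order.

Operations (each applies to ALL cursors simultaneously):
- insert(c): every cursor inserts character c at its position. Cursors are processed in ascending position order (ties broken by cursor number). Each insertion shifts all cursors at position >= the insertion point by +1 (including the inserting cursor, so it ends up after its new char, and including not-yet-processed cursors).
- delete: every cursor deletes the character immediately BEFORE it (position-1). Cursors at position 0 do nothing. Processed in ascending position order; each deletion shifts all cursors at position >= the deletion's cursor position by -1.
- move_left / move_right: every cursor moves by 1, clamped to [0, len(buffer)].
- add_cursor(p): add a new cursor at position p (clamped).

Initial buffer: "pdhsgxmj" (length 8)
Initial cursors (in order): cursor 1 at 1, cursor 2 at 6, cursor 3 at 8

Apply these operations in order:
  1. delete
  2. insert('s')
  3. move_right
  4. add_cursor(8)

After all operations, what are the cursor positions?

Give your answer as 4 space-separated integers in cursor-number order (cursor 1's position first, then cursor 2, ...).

After op 1 (delete): buffer="dhsgm" (len 5), cursors c1@0 c2@4 c3@5, authorship .....
After op 2 (insert('s')): buffer="sdhsgsms" (len 8), cursors c1@1 c2@6 c3@8, authorship 1....2.3
After op 3 (move_right): buffer="sdhsgsms" (len 8), cursors c1@2 c2@7 c3@8, authorship 1....2.3
After op 4 (add_cursor(8)): buffer="sdhsgsms" (len 8), cursors c1@2 c2@7 c3@8 c4@8, authorship 1....2.3

Answer: 2 7 8 8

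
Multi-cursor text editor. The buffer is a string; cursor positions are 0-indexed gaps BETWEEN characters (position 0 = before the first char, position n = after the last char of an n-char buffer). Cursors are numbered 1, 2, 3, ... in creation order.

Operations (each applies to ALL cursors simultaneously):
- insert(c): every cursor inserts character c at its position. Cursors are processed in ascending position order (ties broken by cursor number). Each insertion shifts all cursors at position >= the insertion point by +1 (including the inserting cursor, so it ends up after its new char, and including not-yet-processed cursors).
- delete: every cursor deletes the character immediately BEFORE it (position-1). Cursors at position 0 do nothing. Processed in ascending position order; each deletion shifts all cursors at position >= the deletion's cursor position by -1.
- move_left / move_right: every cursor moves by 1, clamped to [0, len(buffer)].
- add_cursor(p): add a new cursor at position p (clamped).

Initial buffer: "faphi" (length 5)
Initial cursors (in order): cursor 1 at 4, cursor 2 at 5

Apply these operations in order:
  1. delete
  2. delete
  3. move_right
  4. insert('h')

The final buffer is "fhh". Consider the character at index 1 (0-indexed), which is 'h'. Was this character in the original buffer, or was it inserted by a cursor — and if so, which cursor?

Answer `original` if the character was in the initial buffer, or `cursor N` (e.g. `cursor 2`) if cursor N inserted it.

Answer: cursor 1

Derivation:
After op 1 (delete): buffer="fap" (len 3), cursors c1@3 c2@3, authorship ...
After op 2 (delete): buffer="f" (len 1), cursors c1@1 c2@1, authorship .
After op 3 (move_right): buffer="f" (len 1), cursors c1@1 c2@1, authorship .
After op 4 (insert('h')): buffer="fhh" (len 3), cursors c1@3 c2@3, authorship .12
Authorship (.=original, N=cursor N): . 1 2
Index 1: author = 1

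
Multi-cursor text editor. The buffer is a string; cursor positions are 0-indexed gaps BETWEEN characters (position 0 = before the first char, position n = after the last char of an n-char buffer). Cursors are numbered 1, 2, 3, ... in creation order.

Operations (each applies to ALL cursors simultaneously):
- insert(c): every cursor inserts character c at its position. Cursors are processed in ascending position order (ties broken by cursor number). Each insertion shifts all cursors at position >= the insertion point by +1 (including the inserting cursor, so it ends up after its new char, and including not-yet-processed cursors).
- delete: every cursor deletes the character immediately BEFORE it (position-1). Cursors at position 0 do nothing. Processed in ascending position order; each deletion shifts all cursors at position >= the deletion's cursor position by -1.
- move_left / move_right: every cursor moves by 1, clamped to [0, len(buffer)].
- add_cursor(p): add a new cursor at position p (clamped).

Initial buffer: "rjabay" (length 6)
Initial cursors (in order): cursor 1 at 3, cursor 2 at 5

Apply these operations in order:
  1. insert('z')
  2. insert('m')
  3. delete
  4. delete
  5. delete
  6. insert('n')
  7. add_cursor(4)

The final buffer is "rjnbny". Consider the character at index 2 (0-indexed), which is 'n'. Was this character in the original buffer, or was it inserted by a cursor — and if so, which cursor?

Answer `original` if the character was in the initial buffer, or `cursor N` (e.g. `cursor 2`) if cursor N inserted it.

After op 1 (insert('z')): buffer="rjazbazy" (len 8), cursors c1@4 c2@7, authorship ...1..2.
After op 2 (insert('m')): buffer="rjazmbazmy" (len 10), cursors c1@5 c2@9, authorship ...11..22.
After op 3 (delete): buffer="rjazbazy" (len 8), cursors c1@4 c2@7, authorship ...1..2.
After op 4 (delete): buffer="rjabay" (len 6), cursors c1@3 c2@5, authorship ......
After op 5 (delete): buffer="rjby" (len 4), cursors c1@2 c2@3, authorship ....
After op 6 (insert('n')): buffer="rjnbny" (len 6), cursors c1@3 c2@5, authorship ..1.2.
After op 7 (add_cursor(4)): buffer="rjnbny" (len 6), cursors c1@3 c3@4 c2@5, authorship ..1.2.
Authorship (.=original, N=cursor N): . . 1 . 2 .
Index 2: author = 1

Answer: cursor 1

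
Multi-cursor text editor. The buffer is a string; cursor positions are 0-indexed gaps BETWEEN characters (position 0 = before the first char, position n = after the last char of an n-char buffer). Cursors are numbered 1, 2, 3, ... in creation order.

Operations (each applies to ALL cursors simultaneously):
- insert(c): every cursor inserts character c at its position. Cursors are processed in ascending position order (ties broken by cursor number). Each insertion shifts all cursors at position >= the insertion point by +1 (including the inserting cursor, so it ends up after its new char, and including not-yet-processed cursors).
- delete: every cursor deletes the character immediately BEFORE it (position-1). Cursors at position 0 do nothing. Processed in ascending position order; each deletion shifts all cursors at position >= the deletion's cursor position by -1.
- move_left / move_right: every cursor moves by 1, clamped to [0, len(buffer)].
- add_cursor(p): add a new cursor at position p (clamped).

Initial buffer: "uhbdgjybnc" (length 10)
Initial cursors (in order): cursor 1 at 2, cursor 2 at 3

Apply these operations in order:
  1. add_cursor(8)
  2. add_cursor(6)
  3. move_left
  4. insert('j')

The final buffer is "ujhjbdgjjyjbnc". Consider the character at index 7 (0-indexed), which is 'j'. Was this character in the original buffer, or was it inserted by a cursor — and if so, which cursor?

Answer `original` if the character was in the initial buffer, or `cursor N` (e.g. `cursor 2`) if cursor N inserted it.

After op 1 (add_cursor(8)): buffer="uhbdgjybnc" (len 10), cursors c1@2 c2@3 c3@8, authorship ..........
After op 2 (add_cursor(6)): buffer="uhbdgjybnc" (len 10), cursors c1@2 c2@3 c4@6 c3@8, authorship ..........
After op 3 (move_left): buffer="uhbdgjybnc" (len 10), cursors c1@1 c2@2 c4@5 c3@7, authorship ..........
After op 4 (insert('j')): buffer="ujhjbdgjjyjbnc" (len 14), cursors c1@2 c2@4 c4@8 c3@11, authorship .1.2...4..3...
Authorship (.=original, N=cursor N): . 1 . 2 . . . 4 . . 3 . . .
Index 7: author = 4

Answer: cursor 4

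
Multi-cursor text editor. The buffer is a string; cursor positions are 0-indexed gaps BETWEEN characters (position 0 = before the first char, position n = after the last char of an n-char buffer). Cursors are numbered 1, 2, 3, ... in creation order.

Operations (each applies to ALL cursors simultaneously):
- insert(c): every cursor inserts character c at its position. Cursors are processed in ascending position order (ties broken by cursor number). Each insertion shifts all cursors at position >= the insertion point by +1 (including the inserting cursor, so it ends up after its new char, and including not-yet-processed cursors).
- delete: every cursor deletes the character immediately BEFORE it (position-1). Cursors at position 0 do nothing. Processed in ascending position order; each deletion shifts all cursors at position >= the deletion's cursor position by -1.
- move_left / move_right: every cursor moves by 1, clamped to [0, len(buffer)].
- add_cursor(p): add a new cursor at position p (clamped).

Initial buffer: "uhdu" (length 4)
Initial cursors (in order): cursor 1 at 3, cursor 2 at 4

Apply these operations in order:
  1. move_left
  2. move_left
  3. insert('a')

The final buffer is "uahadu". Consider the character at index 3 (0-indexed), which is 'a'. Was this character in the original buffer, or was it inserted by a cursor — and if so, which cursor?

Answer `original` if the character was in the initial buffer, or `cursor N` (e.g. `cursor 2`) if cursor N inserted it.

Answer: cursor 2

Derivation:
After op 1 (move_left): buffer="uhdu" (len 4), cursors c1@2 c2@3, authorship ....
After op 2 (move_left): buffer="uhdu" (len 4), cursors c1@1 c2@2, authorship ....
After op 3 (insert('a')): buffer="uahadu" (len 6), cursors c1@2 c2@4, authorship .1.2..
Authorship (.=original, N=cursor N): . 1 . 2 . .
Index 3: author = 2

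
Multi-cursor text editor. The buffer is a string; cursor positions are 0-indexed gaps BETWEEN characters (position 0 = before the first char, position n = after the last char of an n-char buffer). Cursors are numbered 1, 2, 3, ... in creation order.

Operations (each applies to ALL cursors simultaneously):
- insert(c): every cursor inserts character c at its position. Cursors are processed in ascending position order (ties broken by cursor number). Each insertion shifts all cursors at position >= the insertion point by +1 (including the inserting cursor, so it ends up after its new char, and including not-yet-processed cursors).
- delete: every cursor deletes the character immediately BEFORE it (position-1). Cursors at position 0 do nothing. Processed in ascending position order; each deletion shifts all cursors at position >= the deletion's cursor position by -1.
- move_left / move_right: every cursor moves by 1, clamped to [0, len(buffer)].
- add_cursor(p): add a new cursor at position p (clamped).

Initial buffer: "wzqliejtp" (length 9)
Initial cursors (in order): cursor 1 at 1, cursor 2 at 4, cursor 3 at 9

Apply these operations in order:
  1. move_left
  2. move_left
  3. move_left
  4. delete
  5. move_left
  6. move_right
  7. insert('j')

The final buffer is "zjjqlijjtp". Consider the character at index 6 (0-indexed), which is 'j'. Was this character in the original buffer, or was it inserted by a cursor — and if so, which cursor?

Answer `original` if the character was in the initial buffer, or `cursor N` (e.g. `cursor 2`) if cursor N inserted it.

Answer: cursor 3

Derivation:
After op 1 (move_left): buffer="wzqliejtp" (len 9), cursors c1@0 c2@3 c3@8, authorship .........
After op 2 (move_left): buffer="wzqliejtp" (len 9), cursors c1@0 c2@2 c3@7, authorship .........
After op 3 (move_left): buffer="wzqliejtp" (len 9), cursors c1@0 c2@1 c3@6, authorship .........
After op 4 (delete): buffer="zqlijtp" (len 7), cursors c1@0 c2@0 c3@4, authorship .......
After op 5 (move_left): buffer="zqlijtp" (len 7), cursors c1@0 c2@0 c3@3, authorship .......
After op 6 (move_right): buffer="zqlijtp" (len 7), cursors c1@1 c2@1 c3@4, authorship .......
After op 7 (insert('j')): buffer="zjjqlijjtp" (len 10), cursors c1@3 c2@3 c3@7, authorship .12...3...
Authorship (.=original, N=cursor N): . 1 2 . . . 3 . . .
Index 6: author = 3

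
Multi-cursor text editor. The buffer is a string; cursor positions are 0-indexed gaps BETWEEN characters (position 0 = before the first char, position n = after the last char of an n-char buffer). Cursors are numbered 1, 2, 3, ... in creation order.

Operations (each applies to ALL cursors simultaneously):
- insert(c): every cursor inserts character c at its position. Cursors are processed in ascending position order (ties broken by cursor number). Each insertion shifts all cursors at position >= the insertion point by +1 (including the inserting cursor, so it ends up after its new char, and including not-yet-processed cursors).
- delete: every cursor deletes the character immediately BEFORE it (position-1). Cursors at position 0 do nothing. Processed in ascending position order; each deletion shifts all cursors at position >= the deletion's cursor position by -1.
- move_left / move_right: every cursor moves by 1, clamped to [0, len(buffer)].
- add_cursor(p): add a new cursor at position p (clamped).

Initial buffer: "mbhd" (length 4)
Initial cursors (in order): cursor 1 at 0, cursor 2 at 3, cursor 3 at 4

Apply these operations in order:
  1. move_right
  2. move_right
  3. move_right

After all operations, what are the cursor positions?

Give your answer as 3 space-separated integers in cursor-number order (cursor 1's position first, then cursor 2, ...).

Answer: 3 4 4

Derivation:
After op 1 (move_right): buffer="mbhd" (len 4), cursors c1@1 c2@4 c3@4, authorship ....
After op 2 (move_right): buffer="mbhd" (len 4), cursors c1@2 c2@4 c3@4, authorship ....
After op 3 (move_right): buffer="mbhd" (len 4), cursors c1@3 c2@4 c3@4, authorship ....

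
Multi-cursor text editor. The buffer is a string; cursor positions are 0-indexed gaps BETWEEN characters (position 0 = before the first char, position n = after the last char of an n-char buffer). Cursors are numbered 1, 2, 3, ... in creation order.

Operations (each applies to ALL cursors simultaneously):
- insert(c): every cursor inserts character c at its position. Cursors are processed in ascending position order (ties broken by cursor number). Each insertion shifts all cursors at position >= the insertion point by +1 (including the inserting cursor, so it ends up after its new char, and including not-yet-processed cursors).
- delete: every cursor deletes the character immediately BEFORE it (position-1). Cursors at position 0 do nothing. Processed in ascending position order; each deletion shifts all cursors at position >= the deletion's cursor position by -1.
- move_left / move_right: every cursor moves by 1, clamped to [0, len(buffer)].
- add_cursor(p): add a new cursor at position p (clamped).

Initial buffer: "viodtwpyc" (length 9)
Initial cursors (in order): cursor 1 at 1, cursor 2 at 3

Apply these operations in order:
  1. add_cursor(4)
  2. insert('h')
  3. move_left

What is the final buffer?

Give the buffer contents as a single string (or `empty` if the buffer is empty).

After op 1 (add_cursor(4)): buffer="viodtwpyc" (len 9), cursors c1@1 c2@3 c3@4, authorship .........
After op 2 (insert('h')): buffer="vhiohdhtwpyc" (len 12), cursors c1@2 c2@5 c3@7, authorship .1..2.3.....
After op 3 (move_left): buffer="vhiohdhtwpyc" (len 12), cursors c1@1 c2@4 c3@6, authorship .1..2.3.....

Answer: vhiohdhtwpyc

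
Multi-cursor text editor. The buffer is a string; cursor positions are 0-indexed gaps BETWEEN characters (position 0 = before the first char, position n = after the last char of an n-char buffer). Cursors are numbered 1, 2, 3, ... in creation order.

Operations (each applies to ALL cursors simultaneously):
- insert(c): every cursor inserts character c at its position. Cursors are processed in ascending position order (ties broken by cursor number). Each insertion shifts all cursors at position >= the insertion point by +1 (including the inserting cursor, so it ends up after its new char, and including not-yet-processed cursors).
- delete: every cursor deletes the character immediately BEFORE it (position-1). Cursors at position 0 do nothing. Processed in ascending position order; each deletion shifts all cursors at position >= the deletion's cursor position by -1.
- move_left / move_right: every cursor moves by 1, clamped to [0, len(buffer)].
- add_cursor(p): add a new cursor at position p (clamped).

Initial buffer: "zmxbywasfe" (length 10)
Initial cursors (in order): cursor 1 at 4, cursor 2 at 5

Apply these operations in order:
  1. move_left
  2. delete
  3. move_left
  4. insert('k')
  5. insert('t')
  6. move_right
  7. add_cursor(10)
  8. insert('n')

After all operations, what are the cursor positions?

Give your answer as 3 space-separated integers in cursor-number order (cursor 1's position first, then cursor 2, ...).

After op 1 (move_left): buffer="zmxbywasfe" (len 10), cursors c1@3 c2@4, authorship ..........
After op 2 (delete): buffer="zmywasfe" (len 8), cursors c1@2 c2@2, authorship ........
After op 3 (move_left): buffer="zmywasfe" (len 8), cursors c1@1 c2@1, authorship ........
After op 4 (insert('k')): buffer="zkkmywasfe" (len 10), cursors c1@3 c2@3, authorship .12.......
After op 5 (insert('t')): buffer="zkkttmywasfe" (len 12), cursors c1@5 c2@5, authorship .1212.......
After op 6 (move_right): buffer="zkkttmywasfe" (len 12), cursors c1@6 c2@6, authorship .1212.......
After op 7 (add_cursor(10)): buffer="zkkttmywasfe" (len 12), cursors c1@6 c2@6 c3@10, authorship .1212.......
After op 8 (insert('n')): buffer="zkkttmnnywasnfe" (len 15), cursors c1@8 c2@8 c3@13, authorship .1212.12....3..

Answer: 8 8 13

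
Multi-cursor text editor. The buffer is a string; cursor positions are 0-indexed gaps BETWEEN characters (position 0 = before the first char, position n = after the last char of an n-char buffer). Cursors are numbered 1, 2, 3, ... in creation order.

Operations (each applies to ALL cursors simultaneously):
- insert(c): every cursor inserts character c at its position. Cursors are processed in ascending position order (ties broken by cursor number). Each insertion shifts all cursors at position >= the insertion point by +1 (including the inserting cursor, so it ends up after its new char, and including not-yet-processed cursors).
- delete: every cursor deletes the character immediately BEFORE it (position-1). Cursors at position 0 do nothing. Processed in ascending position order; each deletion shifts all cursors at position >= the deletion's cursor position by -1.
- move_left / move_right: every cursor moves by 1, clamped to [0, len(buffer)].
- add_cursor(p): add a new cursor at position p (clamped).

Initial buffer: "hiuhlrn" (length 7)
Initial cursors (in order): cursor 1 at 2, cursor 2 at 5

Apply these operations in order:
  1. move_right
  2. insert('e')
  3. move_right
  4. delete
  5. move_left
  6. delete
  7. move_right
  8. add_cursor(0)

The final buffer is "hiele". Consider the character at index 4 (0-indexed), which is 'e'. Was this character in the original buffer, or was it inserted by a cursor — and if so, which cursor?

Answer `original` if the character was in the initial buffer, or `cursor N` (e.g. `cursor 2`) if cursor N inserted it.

Answer: cursor 2

Derivation:
After op 1 (move_right): buffer="hiuhlrn" (len 7), cursors c1@3 c2@6, authorship .......
After op 2 (insert('e')): buffer="hiuehlren" (len 9), cursors c1@4 c2@8, authorship ...1...2.
After op 3 (move_right): buffer="hiuehlren" (len 9), cursors c1@5 c2@9, authorship ...1...2.
After op 4 (delete): buffer="hiuelre" (len 7), cursors c1@4 c2@7, authorship ...1..2
After op 5 (move_left): buffer="hiuelre" (len 7), cursors c1@3 c2@6, authorship ...1..2
After op 6 (delete): buffer="hiele" (len 5), cursors c1@2 c2@4, authorship ..1.2
After op 7 (move_right): buffer="hiele" (len 5), cursors c1@3 c2@5, authorship ..1.2
After op 8 (add_cursor(0)): buffer="hiele" (len 5), cursors c3@0 c1@3 c2@5, authorship ..1.2
Authorship (.=original, N=cursor N): . . 1 . 2
Index 4: author = 2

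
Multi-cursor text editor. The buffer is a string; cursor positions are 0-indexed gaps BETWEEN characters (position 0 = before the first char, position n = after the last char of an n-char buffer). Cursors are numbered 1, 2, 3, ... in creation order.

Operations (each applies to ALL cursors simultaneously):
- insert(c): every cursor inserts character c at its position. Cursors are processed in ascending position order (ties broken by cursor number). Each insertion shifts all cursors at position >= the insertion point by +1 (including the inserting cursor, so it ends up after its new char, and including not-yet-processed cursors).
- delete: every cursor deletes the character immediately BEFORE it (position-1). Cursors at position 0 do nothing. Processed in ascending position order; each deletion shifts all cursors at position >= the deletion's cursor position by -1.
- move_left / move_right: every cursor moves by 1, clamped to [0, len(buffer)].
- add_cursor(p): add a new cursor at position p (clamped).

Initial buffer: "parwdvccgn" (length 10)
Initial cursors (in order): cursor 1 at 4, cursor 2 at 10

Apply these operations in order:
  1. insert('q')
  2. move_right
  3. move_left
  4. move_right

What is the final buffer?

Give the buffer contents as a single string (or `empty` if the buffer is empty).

Answer: parwqdvccgnq

Derivation:
After op 1 (insert('q')): buffer="parwqdvccgnq" (len 12), cursors c1@5 c2@12, authorship ....1......2
After op 2 (move_right): buffer="parwqdvccgnq" (len 12), cursors c1@6 c2@12, authorship ....1......2
After op 3 (move_left): buffer="parwqdvccgnq" (len 12), cursors c1@5 c2@11, authorship ....1......2
After op 4 (move_right): buffer="parwqdvccgnq" (len 12), cursors c1@6 c2@12, authorship ....1......2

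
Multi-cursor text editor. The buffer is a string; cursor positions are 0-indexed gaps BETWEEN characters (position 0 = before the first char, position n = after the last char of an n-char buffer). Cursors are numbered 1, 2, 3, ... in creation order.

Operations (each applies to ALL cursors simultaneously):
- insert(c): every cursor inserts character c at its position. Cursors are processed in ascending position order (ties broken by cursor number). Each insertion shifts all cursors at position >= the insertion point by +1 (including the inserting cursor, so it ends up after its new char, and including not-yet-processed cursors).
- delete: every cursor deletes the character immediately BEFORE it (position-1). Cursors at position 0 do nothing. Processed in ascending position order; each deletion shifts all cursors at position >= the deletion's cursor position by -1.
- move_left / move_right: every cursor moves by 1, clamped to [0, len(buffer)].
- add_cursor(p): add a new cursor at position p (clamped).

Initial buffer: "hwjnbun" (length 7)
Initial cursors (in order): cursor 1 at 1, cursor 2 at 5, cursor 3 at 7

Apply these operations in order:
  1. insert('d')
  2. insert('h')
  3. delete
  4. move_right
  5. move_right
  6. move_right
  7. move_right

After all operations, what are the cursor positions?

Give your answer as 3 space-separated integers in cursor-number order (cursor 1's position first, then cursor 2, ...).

Answer: 6 10 10

Derivation:
After op 1 (insert('d')): buffer="hdwjnbdund" (len 10), cursors c1@2 c2@7 c3@10, authorship .1....2..3
After op 2 (insert('h')): buffer="hdhwjnbdhundh" (len 13), cursors c1@3 c2@9 c3@13, authorship .11....22..33
After op 3 (delete): buffer="hdwjnbdund" (len 10), cursors c1@2 c2@7 c3@10, authorship .1....2..3
After op 4 (move_right): buffer="hdwjnbdund" (len 10), cursors c1@3 c2@8 c3@10, authorship .1....2..3
After op 5 (move_right): buffer="hdwjnbdund" (len 10), cursors c1@4 c2@9 c3@10, authorship .1....2..3
After op 6 (move_right): buffer="hdwjnbdund" (len 10), cursors c1@5 c2@10 c3@10, authorship .1....2..3
After op 7 (move_right): buffer="hdwjnbdund" (len 10), cursors c1@6 c2@10 c3@10, authorship .1....2..3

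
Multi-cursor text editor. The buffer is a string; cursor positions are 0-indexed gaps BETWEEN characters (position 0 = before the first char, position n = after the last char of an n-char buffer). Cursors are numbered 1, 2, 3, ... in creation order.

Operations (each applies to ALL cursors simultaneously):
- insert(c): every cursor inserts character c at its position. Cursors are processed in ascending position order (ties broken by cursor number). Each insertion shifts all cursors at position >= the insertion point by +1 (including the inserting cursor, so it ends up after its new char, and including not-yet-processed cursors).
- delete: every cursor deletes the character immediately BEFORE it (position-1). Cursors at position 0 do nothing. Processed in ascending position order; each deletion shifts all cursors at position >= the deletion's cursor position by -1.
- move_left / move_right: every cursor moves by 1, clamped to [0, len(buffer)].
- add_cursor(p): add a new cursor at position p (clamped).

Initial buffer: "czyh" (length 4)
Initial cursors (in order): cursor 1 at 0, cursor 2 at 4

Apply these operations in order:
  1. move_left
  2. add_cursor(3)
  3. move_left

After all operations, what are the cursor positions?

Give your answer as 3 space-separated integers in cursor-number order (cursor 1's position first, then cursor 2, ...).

Answer: 0 2 2

Derivation:
After op 1 (move_left): buffer="czyh" (len 4), cursors c1@0 c2@3, authorship ....
After op 2 (add_cursor(3)): buffer="czyh" (len 4), cursors c1@0 c2@3 c3@3, authorship ....
After op 3 (move_left): buffer="czyh" (len 4), cursors c1@0 c2@2 c3@2, authorship ....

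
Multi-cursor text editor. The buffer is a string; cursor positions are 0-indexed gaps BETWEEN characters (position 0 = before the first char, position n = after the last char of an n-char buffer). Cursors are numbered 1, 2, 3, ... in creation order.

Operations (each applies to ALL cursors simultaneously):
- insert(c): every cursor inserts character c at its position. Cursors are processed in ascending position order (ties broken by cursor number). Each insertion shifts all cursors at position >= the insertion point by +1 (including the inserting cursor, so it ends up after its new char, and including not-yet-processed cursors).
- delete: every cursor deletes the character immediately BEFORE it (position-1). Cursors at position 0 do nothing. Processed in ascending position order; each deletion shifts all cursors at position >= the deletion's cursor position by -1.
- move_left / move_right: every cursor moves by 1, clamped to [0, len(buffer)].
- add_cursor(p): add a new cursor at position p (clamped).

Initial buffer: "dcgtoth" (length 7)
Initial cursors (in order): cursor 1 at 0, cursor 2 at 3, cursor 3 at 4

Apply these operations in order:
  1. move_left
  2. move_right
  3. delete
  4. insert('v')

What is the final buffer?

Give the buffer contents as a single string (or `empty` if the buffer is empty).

After op 1 (move_left): buffer="dcgtoth" (len 7), cursors c1@0 c2@2 c3@3, authorship .......
After op 2 (move_right): buffer="dcgtoth" (len 7), cursors c1@1 c2@3 c3@4, authorship .......
After op 3 (delete): buffer="coth" (len 4), cursors c1@0 c2@1 c3@1, authorship ....
After op 4 (insert('v')): buffer="vcvvoth" (len 7), cursors c1@1 c2@4 c3@4, authorship 1.23...

Answer: vcvvoth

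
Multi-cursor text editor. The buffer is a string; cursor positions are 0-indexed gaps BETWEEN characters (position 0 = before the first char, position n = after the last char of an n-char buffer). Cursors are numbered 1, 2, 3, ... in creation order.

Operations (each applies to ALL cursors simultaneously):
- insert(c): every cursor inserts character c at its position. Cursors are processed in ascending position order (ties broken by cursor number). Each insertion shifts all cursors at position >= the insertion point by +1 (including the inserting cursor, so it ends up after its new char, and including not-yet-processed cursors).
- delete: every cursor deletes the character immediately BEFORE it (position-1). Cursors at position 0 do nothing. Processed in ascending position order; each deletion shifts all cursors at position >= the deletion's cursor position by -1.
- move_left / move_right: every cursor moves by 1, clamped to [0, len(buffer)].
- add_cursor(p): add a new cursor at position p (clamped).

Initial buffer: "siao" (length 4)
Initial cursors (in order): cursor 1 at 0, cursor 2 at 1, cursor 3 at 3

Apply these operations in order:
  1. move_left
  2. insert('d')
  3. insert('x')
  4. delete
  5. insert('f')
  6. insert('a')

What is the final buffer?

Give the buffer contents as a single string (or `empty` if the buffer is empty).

Answer: ddffaasidfaao

Derivation:
After op 1 (move_left): buffer="siao" (len 4), cursors c1@0 c2@0 c3@2, authorship ....
After op 2 (insert('d')): buffer="ddsidao" (len 7), cursors c1@2 c2@2 c3@5, authorship 12..3..
After op 3 (insert('x')): buffer="ddxxsidxao" (len 10), cursors c1@4 c2@4 c3@8, authorship 1212..33..
After op 4 (delete): buffer="ddsidao" (len 7), cursors c1@2 c2@2 c3@5, authorship 12..3..
After op 5 (insert('f')): buffer="ddffsidfao" (len 10), cursors c1@4 c2@4 c3@8, authorship 1212..33..
After op 6 (insert('a')): buffer="ddffaasidfaao" (len 13), cursors c1@6 c2@6 c3@11, authorship 121212..333..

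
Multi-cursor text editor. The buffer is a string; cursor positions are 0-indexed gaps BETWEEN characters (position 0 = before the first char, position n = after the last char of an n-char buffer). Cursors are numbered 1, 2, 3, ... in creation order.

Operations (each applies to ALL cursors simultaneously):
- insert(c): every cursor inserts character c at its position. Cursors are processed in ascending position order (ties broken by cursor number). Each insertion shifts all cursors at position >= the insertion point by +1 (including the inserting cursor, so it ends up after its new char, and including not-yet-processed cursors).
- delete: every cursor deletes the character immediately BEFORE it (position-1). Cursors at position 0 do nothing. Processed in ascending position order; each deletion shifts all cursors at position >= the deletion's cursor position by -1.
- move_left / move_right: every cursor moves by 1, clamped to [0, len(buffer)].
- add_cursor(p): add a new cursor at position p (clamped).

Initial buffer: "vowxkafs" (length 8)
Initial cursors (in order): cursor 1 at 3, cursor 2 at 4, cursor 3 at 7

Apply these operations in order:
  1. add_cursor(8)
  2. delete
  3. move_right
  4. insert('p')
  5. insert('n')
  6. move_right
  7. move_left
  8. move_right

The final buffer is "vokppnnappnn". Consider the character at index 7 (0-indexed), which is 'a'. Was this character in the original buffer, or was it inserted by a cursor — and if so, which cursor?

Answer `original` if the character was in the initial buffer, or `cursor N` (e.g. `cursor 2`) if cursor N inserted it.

After op 1 (add_cursor(8)): buffer="vowxkafs" (len 8), cursors c1@3 c2@4 c3@7 c4@8, authorship ........
After op 2 (delete): buffer="voka" (len 4), cursors c1@2 c2@2 c3@4 c4@4, authorship ....
After op 3 (move_right): buffer="voka" (len 4), cursors c1@3 c2@3 c3@4 c4@4, authorship ....
After op 4 (insert('p')): buffer="vokppapp" (len 8), cursors c1@5 c2@5 c3@8 c4@8, authorship ...12.34
After op 5 (insert('n')): buffer="vokppnnappnn" (len 12), cursors c1@7 c2@7 c3@12 c4@12, authorship ...1212.3434
After op 6 (move_right): buffer="vokppnnappnn" (len 12), cursors c1@8 c2@8 c3@12 c4@12, authorship ...1212.3434
After op 7 (move_left): buffer="vokppnnappnn" (len 12), cursors c1@7 c2@7 c3@11 c4@11, authorship ...1212.3434
After op 8 (move_right): buffer="vokppnnappnn" (len 12), cursors c1@8 c2@8 c3@12 c4@12, authorship ...1212.3434
Authorship (.=original, N=cursor N): . . . 1 2 1 2 . 3 4 3 4
Index 7: author = original

Answer: original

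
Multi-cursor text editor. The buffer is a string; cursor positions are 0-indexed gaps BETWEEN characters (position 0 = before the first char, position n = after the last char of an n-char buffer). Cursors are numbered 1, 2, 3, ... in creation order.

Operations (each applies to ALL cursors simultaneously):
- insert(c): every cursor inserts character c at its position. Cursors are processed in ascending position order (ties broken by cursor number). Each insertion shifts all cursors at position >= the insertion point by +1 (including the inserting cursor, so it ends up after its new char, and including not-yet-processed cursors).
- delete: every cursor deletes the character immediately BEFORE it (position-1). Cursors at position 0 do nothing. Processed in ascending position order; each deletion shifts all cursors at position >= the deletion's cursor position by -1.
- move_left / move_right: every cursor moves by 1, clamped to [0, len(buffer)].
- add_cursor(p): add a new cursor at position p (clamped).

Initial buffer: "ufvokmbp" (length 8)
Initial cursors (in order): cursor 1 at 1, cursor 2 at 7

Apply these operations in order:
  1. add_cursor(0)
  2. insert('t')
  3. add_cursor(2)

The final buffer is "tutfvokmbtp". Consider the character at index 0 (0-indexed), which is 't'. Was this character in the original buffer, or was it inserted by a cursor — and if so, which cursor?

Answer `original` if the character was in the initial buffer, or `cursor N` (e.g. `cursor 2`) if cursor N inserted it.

After op 1 (add_cursor(0)): buffer="ufvokmbp" (len 8), cursors c3@0 c1@1 c2@7, authorship ........
After op 2 (insert('t')): buffer="tutfvokmbtp" (len 11), cursors c3@1 c1@3 c2@10, authorship 3.1......2.
After op 3 (add_cursor(2)): buffer="tutfvokmbtp" (len 11), cursors c3@1 c4@2 c1@3 c2@10, authorship 3.1......2.
Authorship (.=original, N=cursor N): 3 . 1 . . . . . . 2 .
Index 0: author = 3

Answer: cursor 3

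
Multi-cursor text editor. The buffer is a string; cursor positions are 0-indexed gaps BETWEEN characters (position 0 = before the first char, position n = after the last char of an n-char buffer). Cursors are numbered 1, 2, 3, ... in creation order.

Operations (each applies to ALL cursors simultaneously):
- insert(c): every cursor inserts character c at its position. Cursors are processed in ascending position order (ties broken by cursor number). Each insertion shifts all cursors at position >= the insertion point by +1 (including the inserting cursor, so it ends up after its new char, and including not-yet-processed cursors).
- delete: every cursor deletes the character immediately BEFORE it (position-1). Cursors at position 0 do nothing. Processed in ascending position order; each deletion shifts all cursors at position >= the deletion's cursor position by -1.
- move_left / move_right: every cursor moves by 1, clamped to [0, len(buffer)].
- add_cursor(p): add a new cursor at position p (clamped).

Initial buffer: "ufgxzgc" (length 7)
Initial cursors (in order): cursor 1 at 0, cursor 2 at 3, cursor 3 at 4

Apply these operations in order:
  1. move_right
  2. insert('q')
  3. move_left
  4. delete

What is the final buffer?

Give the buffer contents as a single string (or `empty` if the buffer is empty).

After op 1 (move_right): buffer="ufgxzgc" (len 7), cursors c1@1 c2@4 c3@5, authorship .......
After op 2 (insert('q')): buffer="uqfgxqzqgc" (len 10), cursors c1@2 c2@6 c3@8, authorship .1...2.3..
After op 3 (move_left): buffer="uqfgxqzqgc" (len 10), cursors c1@1 c2@5 c3@7, authorship .1...2.3..
After op 4 (delete): buffer="qfgqqgc" (len 7), cursors c1@0 c2@3 c3@4, authorship 1..23..

Answer: qfgqqgc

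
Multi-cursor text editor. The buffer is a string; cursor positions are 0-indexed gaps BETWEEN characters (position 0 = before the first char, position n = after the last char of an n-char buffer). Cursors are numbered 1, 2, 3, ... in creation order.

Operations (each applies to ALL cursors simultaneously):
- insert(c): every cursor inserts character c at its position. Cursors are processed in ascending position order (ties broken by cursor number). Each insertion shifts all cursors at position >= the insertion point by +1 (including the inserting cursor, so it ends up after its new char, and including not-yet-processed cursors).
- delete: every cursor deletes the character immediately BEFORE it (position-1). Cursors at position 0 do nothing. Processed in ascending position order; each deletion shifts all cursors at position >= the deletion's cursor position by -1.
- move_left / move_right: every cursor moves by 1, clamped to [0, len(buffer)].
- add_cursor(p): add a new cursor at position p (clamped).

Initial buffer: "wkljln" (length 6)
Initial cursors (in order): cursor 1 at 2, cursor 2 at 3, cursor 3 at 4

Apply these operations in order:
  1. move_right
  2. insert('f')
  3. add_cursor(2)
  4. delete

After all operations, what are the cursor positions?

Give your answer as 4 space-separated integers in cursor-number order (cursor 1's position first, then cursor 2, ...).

After op 1 (move_right): buffer="wkljln" (len 6), cursors c1@3 c2@4 c3@5, authorship ......
After op 2 (insert('f')): buffer="wklfjflfn" (len 9), cursors c1@4 c2@6 c3@8, authorship ...1.2.3.
After op 3 (add_cursor(2)): buffer="wklfjflfn" (len 9), cursors c4@2 c1@4 c2@6 c3@8, authorship ...1.2.3.
After op 4 (delete): buffer="wljln" (len 5), cursors c4@1 c1@2 c2@3 c3@4, authorship .....

Answer: 2 3 4 1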